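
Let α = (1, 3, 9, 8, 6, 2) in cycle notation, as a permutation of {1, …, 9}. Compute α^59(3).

3 lies in the 6-cycle (1, 3, 9, 8, 6, 2).
Since the cycle has length 6, α^59 acts on it the same as α^5 (59 mod 6 = 5).
Stepping 5 places around the cycle: 3 → 9 → 8 → 6 → 2 → 1.

1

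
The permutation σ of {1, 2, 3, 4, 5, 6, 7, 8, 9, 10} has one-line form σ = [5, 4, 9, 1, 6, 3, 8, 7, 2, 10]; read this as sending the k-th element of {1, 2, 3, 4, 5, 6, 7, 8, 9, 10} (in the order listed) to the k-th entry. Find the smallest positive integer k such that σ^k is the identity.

Decomposing into disjoint cycles gives cycle lengths 7, 2, 1.
The order of σ is the least common multiple of its cycle lengths: lcm(7, 2) = 14.

14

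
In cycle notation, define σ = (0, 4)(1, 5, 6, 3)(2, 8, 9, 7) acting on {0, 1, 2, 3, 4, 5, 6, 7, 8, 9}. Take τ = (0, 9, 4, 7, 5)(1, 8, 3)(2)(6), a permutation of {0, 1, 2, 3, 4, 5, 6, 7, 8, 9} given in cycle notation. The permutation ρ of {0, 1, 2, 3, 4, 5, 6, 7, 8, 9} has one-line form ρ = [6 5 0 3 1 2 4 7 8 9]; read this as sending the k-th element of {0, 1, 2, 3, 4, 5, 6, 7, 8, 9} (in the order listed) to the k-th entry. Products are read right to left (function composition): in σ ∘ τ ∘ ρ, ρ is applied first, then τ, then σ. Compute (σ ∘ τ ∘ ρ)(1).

4

Chase 1: ρ(1) = 5; τ(5) = 0; σ(0) = 4. Hence (σ ∘ τ ∘ ρ)(1) = 4.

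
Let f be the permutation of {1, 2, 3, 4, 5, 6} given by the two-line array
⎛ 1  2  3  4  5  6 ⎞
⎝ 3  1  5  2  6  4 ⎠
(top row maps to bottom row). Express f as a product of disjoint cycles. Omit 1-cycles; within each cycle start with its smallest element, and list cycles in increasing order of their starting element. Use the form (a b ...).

(1 3 5 6 4 2)

From 1: 1 → 3 → 5 → 6 → 4 → 2 → 1, closing the cycle (1 3 5 6 4 2).
Repeating from the next unused element and collecting all non-trivial cycles gives (1 3 5 6 4 2).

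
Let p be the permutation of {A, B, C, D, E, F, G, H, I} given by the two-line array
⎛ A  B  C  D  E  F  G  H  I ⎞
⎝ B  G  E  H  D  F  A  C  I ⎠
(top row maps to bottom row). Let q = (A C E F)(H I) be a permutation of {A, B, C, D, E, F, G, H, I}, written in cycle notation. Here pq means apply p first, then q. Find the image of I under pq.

p(I) = I, then q(I) = H; composing gives (pq)(I) = H.

H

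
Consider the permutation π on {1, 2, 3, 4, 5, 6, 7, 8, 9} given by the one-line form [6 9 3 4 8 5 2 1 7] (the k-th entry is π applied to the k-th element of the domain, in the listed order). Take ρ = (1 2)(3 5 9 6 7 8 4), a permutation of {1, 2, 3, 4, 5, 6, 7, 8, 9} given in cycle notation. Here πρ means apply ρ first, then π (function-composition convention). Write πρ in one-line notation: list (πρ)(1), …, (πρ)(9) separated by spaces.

(πρ)(x) = π(ρ(x)). Computing each image: π(ρ(1)) = π(2) = 9, π(ρ(2)) = π(1) = 6, π(ρ(3)) = π(5) = 8, π(ρ(4)) = π(3) = 3, π(ρ(5)) = π(9) = 7, π(ρ(6)) = π(7) = 2, π(ρ(7)) = π(8) = 1, π(ρ(8)) = π(4) = 4, π(ρ(9)) = π(6) = 5.
Hence πρ = [9 6 8 3 7 2 1 4 5].

9 6 8 3 7 2 1 4 5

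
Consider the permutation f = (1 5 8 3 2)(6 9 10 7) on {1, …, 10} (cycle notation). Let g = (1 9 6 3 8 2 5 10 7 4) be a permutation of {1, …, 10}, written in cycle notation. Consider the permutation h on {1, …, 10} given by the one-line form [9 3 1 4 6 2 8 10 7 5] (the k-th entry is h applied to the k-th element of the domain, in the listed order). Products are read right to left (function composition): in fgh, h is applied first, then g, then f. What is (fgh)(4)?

5

(fgh)(4) = f(g(h(4))). h(4) = 4, then g(4) = 1, then f(1) = 5, so the result is 5.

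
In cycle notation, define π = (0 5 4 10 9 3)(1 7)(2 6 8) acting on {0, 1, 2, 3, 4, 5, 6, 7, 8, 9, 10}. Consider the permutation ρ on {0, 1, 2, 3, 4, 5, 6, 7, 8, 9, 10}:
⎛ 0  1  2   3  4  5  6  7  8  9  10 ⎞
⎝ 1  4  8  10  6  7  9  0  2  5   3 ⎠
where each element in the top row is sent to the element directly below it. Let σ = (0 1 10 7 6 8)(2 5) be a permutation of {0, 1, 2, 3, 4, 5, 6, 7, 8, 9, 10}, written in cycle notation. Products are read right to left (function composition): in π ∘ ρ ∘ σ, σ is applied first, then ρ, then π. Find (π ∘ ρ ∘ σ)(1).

0

Chase 1: σ(1) = 10; ρ(10) = 3; π(3) = 0. Hence (π ∘ ρ ∘ σ)(1) = 0.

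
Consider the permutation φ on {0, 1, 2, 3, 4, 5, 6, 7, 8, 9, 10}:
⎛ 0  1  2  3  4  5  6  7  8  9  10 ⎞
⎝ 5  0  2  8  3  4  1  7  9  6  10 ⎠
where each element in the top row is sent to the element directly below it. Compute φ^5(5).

Tracing 5 → 4 → … returns to 5 after 8 steps, so 5 lies in an 8-cycle (0 5 4 3 8 9 6 1).
Advancing 5 steps from 5: 5 → 4 → 3 → 8 → 9 → 6.

6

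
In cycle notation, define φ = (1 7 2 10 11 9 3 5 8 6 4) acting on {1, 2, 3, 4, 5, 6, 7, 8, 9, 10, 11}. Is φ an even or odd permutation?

even

The cycle lengths are 11.
A cycle is odd iff its length is even; φ has 0 even-length cycles, so sgn(φ) = (−1)^0 and φ is even.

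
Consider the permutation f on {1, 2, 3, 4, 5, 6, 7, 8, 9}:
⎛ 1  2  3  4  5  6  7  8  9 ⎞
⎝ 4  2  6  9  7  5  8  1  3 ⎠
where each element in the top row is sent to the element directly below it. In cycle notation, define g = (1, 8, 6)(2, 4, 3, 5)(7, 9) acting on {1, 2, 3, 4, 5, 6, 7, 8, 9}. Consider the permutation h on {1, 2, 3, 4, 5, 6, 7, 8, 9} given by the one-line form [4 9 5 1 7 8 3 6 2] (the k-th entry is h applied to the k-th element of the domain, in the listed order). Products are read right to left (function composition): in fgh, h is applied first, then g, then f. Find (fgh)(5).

Apply the permutations in order: h(5) = 7, then g(7) = 9, then f(9) = 3. So (fgh)(5) = 3.

3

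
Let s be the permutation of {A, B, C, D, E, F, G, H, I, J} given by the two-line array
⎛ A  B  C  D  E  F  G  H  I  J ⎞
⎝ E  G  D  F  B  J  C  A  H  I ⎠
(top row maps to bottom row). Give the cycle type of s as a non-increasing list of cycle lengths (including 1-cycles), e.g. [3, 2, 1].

[10]

The disjoint cycles are (A, E, B, G, C, D, F, J, I, H), with lengths 10 in non-increasing order.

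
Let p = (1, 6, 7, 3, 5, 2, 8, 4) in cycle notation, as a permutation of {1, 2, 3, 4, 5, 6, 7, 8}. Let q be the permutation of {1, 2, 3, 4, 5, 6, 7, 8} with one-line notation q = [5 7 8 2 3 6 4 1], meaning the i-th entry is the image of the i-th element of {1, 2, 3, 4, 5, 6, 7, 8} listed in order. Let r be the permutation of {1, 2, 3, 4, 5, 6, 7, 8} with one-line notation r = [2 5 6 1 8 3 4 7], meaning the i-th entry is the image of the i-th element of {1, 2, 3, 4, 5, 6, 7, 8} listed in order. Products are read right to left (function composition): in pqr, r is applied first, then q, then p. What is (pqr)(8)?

1

Chase 8: r(8) = 7; q(7) = 4; p(4) = 1. Hence (pqr)(8) = 1.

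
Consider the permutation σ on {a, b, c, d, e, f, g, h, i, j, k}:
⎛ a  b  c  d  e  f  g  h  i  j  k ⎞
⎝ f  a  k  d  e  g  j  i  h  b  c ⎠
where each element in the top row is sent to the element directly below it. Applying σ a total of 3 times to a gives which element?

j

Tracing a → f → … returns to a after 5 steps, so a lies in a 5-cycle (a f g j b).
Advancing 3 steps from a: a → f → g → j.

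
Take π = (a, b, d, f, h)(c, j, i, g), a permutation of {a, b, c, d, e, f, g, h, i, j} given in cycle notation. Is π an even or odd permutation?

odd

The cycle lengths are 5, 4, 1.
A cycle is odd iff its length is even; π has 1 even-length cycle, so sgn(π) = (−1)^1 and π is odd.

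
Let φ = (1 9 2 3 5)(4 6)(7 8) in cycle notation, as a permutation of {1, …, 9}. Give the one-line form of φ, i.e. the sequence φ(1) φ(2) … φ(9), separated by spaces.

Reading each image from the cycles: 1↦9, 2↦3, 3↦5, 4↦6, 5↦1, 6↦4, 7↦8, 8↦7, 9↦2.
Listing these in domain order gives 9 3 5 6 1 4 8 7 2.

9 3 5 6 1 4 8 7 2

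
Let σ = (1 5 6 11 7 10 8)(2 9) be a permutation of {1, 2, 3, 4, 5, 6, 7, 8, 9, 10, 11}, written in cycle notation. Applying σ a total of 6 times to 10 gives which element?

10 lies in the 7-cycle (1 5 6 11 7 10 8).
Stepping 6 places around the cycle: 10 → 8 → 1 → 5 → 6 → 11 → 7.

7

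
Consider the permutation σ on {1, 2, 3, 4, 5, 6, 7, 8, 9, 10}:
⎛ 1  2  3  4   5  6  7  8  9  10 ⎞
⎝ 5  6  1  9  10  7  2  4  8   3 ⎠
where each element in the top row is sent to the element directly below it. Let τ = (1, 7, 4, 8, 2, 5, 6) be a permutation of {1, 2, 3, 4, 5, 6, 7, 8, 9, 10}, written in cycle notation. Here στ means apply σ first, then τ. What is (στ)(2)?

(στ)(2) = τ(σ(2)). σ(2) = 6, then τ(6) = 1. So (στ)(2) = 1.

1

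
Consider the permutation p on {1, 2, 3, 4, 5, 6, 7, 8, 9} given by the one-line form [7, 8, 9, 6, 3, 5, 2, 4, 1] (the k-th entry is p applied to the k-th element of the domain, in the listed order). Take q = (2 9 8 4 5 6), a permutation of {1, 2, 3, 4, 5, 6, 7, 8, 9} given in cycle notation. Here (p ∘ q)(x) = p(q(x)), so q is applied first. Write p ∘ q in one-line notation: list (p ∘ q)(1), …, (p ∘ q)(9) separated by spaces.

7 1 9 3 5 8 2 6 4

For each element, apply q then p: 1 → 1 → 7; 2 → 9 → 1; 3 → 3 → 9; 4 → 5 → 3; 5 → 6 → 5; 6 → 2 → 8; 7 → 7 → 2; 8 → 4 → 6; 9 → 8 → 4.
Collecting the images, p ∘ q = [7 1 9 3 5 8 2 6 4].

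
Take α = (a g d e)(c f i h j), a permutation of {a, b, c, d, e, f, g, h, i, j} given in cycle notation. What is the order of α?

The cycle type of α is (5, 4, 1).
The order of α is the least common multiple of its cycle lengths: lcm(5, 4) = 20.

20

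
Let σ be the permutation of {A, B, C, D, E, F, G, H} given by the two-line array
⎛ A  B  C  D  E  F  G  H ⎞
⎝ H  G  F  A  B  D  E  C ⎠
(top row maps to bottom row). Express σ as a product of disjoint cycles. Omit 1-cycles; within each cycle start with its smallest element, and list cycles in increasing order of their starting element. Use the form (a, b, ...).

(A, H, C, F, D)(B, G, E)

From A: A → H → C → F → D → A, closing the cycle (A, H, C, F, D).
Continuing from each remaining unvisited element yields (A, H, C, F, D)(B, G, E).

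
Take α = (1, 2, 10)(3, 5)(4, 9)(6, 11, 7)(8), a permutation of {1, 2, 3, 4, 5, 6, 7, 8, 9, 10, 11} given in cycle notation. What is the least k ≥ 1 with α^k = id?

The cycle type of α is (3, 3, 2, 2, 1).
The order is lcm(3, 3, 2, 2) = 6.

6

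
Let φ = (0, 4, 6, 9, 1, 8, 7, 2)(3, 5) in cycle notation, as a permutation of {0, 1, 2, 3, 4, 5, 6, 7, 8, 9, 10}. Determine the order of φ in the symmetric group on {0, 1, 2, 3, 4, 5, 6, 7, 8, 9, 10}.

8

The cycle type of φ is (8, 2, 1).
Since disjoint cycles commute, ord(φ) = lcm(8, 2) = 8.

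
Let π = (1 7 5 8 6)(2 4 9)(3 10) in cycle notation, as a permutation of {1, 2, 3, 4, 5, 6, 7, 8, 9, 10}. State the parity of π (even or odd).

The cycle lengths are 5, 3, 2.
A cycle is odd iff its length is even; π has 1 even-length cycle, so sgn(π) = (−1)^1 and π is odd.

odd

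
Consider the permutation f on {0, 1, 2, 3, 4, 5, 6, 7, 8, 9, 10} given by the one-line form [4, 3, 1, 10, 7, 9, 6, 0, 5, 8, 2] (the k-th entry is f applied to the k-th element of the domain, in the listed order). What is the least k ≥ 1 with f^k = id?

12

The disjoint-cycle form of f has cycle lengths 4, 3, 3, 1.
The order of f is the least common multiple of its cycle lengths: lcm(4, 3, 3) = 12.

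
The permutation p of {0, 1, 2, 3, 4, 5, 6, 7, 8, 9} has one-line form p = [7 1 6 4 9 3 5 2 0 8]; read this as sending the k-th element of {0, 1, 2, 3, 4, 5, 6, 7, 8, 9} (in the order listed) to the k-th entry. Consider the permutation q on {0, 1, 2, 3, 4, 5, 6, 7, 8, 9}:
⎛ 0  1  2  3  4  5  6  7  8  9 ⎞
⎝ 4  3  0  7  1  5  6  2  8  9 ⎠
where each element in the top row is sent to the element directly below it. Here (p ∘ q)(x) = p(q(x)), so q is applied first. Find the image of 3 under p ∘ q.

2

First apply q: q(3) = 7, then p(7) = 2. Thus (p ∘ q)(3) = 2.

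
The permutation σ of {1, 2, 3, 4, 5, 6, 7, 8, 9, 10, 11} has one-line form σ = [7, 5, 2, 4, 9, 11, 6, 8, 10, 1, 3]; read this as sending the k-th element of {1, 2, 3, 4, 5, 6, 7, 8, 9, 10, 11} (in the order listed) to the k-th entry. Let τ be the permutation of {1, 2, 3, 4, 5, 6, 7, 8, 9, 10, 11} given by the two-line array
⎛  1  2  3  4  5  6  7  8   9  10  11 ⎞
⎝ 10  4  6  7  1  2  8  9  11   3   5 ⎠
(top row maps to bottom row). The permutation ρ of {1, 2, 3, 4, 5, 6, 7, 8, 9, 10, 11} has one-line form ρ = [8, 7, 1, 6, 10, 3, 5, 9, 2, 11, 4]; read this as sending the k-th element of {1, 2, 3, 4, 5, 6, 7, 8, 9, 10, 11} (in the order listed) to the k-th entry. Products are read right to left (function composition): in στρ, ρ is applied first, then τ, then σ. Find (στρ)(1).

10

Apply the permutations in order: ρ(1) = 8, then τ(8) = 9, then σ(9) = 10. So (στρ)(1) = 10.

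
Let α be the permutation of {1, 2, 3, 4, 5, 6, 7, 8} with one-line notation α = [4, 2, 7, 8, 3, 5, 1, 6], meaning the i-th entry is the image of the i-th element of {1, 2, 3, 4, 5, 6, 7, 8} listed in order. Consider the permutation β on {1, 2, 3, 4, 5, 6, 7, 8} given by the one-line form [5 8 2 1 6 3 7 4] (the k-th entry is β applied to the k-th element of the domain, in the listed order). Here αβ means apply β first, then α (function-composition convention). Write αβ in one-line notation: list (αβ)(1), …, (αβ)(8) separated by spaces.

3 6 2 4 5 7 1 8

For each element, apply β then α: 1 → 5 → 3; 2 → 8 → 6; 3 → 2 → 2; 4 → 1 → 4; 5 → 6 → 5; 6 → 3 → 7; 7 → 7 → 1; 8 → 4 → 8.
So αβ in one-line form is 3 6 2 4 5 7 1 8.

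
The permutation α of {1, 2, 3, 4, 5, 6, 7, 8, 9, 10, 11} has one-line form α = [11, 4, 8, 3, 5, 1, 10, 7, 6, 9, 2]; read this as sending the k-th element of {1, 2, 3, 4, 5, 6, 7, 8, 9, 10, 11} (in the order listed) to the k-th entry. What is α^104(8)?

Tracing 8 → 7 → … returns to 8 after 10 steps, so 8 lies in a 10-cycle (1 11 2 4 3 8 7 10 9 6).
Powers repeat with period 10 on this cycle, and 104 mod 10 = 4, so α^104(8) = α^4(8).
Advancing 4 steps from 8: 8 → 7 → 10 → 9 → 6.

6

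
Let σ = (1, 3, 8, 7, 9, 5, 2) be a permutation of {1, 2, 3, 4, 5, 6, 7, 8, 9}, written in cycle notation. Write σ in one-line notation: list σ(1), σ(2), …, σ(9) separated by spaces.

Reading each image from the cycles: 1→3, 2→1, 3→8, 4→4, 5→2, 6→6, 7→9, 8→7, 9→5.
Listing these in domain order gives 3 1 8 4 2 6 9 7 5.

3 1 8 4 2 6 9 7 5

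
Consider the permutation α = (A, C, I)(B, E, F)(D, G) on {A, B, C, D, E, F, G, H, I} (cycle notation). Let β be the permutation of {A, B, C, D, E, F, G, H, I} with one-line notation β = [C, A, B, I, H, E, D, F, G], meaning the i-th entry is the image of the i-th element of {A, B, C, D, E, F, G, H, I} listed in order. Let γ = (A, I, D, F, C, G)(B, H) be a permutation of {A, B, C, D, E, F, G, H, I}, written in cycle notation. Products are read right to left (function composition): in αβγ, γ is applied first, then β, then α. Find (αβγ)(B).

B

Apply the permutations in order: γ(B) = H, then β(H) = F, then α(F) = B. So (αβγ)(B) = B.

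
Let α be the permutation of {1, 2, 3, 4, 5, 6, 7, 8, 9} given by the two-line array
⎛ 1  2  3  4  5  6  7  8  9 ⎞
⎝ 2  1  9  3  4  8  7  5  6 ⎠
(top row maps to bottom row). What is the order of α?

Writing α as disjoint cycles, the cycle lengths are 6, 2, 1.
The order is lcm(6, 2) = 6.

6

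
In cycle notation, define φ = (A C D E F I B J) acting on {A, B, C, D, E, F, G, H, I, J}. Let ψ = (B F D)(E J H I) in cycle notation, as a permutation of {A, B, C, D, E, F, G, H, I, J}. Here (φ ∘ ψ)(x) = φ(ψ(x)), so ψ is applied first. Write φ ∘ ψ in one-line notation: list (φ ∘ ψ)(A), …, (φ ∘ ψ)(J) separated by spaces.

For each element, apply ψ then φ: A → A → C; B → F → I; C → C → D; D → B → J; E → J → A; F → D → E; G → G → G; H → I → B; I → E → F; J → H → H.
Collecting the images, φ ∘ ψ = [C I D J A E G B F H].

C I D J A E G B F H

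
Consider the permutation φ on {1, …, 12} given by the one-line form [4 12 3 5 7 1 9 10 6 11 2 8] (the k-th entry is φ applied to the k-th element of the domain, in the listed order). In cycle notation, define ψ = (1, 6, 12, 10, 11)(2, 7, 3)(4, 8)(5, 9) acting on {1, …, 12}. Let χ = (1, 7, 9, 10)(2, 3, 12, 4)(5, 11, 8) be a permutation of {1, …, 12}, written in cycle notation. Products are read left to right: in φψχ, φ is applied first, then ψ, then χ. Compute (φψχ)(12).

2

(φψχ)(12) = χ(ψ(φ(12))). φ(12) = 8, then ψ(8) = 4, then χ(4) = 2, so the result is 2.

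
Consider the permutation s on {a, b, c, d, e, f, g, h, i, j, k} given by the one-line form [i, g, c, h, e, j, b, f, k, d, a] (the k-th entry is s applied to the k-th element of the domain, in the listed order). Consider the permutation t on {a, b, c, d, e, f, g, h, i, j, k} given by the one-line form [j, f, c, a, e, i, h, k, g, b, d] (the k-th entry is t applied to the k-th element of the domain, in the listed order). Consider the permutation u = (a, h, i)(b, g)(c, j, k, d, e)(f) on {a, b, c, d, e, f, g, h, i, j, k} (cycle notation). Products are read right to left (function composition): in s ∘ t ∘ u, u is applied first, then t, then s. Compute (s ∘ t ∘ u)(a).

a

Apply the permutations in order: u(a) = h, then t(h) = k, then s(k) = a. So (s ∘ t ∘ u)(a) = a.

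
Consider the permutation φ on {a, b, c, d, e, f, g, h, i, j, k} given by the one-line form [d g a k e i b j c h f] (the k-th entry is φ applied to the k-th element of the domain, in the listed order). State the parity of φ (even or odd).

odd

In disjoint-cycle form the cycle lengths are 6, 2, 2, 1.
A cycle is odd iff its length is even; φ has 3 even-length cycles, so sgn(φ) = (−1)^3 and φ is odd.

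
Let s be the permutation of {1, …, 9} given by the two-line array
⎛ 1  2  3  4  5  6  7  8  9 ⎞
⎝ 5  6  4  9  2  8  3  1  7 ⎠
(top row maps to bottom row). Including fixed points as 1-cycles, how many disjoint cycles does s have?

The cycle decomposition is (1 5 2 6 8)(3 4 9 7), which has 2 cycles (counting 1-cycles).

2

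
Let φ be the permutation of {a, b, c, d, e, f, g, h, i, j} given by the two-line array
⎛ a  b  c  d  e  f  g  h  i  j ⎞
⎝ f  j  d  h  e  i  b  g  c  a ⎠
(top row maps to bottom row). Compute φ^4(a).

Tracing a → f → … returns to a after 9 steps, so a lies in a 9-cycle (a, f, i, c, d, h, g, b, j).
Advancing 4 steps from a: a → f → i → c → d.

d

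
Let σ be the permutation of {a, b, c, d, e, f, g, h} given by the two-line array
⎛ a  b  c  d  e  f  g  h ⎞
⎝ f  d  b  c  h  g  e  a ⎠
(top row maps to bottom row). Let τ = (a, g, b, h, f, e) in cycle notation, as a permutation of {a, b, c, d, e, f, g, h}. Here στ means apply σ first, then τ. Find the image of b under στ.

σ(b) = d, then τ(d) = d; composing gives (στ)(b) = d.

d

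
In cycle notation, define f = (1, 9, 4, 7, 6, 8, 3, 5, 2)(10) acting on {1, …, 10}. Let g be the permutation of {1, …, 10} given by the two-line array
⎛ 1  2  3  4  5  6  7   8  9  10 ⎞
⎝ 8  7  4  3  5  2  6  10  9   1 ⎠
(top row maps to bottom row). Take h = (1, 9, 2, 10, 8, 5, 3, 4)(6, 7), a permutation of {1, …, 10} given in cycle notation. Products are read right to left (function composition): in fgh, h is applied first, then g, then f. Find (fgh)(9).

6

Chase 9: h(9) = 2; g(2) = 7; f(7) = 6. Hence (fgh)(9) = 6.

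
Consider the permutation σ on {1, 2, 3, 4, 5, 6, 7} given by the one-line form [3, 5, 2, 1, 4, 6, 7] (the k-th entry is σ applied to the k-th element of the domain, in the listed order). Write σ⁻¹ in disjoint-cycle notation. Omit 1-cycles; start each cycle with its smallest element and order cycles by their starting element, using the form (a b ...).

(1 4 5 2 3)

First write σ in disjoint cycles: (1 3 2 5 4).
The inverse reverses every cycle; in canonical form, σ⁻¹ = (1 4 5 2 3).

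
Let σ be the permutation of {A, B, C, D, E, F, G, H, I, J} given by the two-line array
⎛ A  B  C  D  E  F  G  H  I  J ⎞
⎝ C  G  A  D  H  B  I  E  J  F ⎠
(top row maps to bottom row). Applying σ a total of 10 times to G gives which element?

G

Tracing G → I → … returns to G after 5 steps, so G lies in a 5-cycle (B, G, I, J, F).
Since the cycle has length 5, σ^10 acts on it the same as σ^0 (10 mod 5 = 0).
So σ^10(G) = G.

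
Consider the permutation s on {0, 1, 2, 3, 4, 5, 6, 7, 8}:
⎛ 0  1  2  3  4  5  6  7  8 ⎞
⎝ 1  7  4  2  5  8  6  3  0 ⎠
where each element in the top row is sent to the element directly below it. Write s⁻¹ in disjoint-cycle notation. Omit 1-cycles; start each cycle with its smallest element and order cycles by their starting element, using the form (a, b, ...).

The cycle decomposition of s is (0, 1, 7, 3, 2, 4, 5, 8).
The inverse reverses every cycle; in canonical form, s⁻¹ = (0, 8, 5, 4, 2, 3, 7, 1).

(0, 8, 5, 4, 2, 3, 7, 1)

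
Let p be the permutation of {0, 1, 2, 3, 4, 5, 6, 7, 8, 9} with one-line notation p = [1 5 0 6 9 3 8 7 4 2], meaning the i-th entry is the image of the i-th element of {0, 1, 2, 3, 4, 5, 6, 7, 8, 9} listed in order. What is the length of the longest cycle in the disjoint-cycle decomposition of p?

Decomposing into disjoint cycles gives (0 1 5 3 6 8 4 9 2); the longest has length 9.

9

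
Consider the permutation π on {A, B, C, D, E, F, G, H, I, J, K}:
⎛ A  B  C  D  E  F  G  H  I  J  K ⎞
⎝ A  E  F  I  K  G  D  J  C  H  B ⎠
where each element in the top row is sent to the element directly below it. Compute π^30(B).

B

Tracing B → E → … returns to B after 3 steps, so B lies in a 3-cycle (B E K).
Since the cycle has length 3, π^30 acts on it the same as π^0 (30 mod 3 = 0).
So π^30(B) = B.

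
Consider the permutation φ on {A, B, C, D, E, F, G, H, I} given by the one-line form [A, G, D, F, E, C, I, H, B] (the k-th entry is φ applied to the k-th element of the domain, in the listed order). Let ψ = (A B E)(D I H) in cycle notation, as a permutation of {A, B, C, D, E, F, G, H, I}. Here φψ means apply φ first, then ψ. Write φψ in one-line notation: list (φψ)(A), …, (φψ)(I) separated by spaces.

B G I F A C H D E

For each element, apply φ then ψ: A → A → B; B → G → G; C → D → I; D → F → F; E → E → A; F → C → C; G → I → H; H → H → D; I → B → E.
Collecting the images, φψ = [B G I F A C H D E].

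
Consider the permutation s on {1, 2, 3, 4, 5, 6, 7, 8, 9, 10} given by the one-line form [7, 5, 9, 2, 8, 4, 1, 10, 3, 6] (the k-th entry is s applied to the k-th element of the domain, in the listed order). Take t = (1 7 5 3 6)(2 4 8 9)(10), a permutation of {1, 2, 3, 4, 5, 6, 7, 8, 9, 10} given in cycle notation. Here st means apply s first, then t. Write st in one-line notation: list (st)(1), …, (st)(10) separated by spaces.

For each element, apply s then t: 1 → 7 → 5; 2 → 5 → 3; 3 → 9 → 2; 4 → 2 → 4; 5 → 8 → 9; 6 → 4 → 8; 7 → 1 → 7; 8 → 10 → 10; 9 → 3 → 6; 10 → 6 → 1.
Collecting the images, st = [5 3 2 4 9 8 7 10 6 1].

5 3 2 4 9 8 7 10 6 1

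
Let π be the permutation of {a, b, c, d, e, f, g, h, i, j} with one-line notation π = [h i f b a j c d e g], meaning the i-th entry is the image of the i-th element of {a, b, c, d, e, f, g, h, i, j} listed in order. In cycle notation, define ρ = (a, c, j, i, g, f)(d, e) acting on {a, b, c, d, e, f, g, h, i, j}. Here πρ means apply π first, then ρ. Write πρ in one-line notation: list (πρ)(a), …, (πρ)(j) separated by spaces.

h g a b c i j e d f

(πρ)(x) = ρ(π(x)). Computing each image: ρ(π(a)) = ρ(h) = h, ρ(π(b)) = ρ(i) = g, ρ(π(c)) = ρ(f) = a, ρ(π(d)) = ρ(b) = b, ρ(π(e)) = ρ(a) = c, ρ(π(f)) = ρ(j) = i, ρ(π(g)) = ρ(c) = j, ρ(π(h)) = ρ(d) = e, ρ(π(i)) = ρ(e) = d, ρ(π(j)) = ρ(g) = f.
Hence πρ = [h g a b c i j e d f].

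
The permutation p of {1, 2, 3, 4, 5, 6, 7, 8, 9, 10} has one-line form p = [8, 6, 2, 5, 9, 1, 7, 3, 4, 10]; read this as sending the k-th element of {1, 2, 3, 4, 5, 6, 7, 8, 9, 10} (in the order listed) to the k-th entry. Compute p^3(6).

3

Tracing 6 → 1 → … returns to 6 after 5 steps, so 6 lies in a 5-cycle (1 8 3 2 6).
Advancing 3 steps from 6: 6 → 1 → 8 → 3.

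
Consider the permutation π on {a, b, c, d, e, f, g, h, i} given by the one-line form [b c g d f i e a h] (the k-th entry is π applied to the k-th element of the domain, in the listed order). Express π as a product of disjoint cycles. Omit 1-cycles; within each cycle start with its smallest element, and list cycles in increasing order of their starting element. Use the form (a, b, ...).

From a: a → b → c → g → e → f → i → h → a, closing the cycle (a, b, c, g, e, f, i, h).
Continuing from each remaining unvisited element yields (a, b, c, g, e, f, i, h).

(a, b, c, g, e, f, i, h)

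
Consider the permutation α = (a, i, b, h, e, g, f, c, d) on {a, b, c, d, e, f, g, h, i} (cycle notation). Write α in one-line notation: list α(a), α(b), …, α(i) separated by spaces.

Each element maps to the next entry in its cycle (wrapping to the front): a→i, b→h, c→d, d→a, e→g, f→c, g→f, h→e, i→b.
Listing these in domain order gives i h d a g c f e b.

i h d a g c f e b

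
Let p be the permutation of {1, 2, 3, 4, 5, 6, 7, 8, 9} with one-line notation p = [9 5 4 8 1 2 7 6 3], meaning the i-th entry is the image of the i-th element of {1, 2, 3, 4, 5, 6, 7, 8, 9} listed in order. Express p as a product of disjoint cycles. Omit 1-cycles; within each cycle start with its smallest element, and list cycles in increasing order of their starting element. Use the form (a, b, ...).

Start at 1 and follow images: 1 → 9 → 3 → 4 → 8 → 6 → 2 → 5 → 1, giving the cycle (1, 9, 3, 4, 8, 6, 2, 5).
Repeating from the next unused element and collecting all non-trivial cycles gives (1, 9, 3, 4, 8, 6, 2, 5).

(1, 9, 3, 4, 8, 6, 2, 5)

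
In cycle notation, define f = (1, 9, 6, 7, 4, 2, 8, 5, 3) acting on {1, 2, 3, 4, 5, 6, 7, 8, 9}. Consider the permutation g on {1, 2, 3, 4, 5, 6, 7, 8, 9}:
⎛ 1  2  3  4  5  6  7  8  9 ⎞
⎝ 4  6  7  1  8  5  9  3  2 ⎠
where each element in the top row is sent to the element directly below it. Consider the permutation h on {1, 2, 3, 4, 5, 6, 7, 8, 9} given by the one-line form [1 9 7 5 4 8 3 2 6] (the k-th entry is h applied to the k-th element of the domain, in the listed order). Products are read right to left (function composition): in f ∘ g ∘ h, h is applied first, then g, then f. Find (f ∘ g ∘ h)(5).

9

Apply the permutations in order: h(5) = 4, then g(4) = 1, then f(1) = 9. So (f ∘ g ∘ h)(5) = 9.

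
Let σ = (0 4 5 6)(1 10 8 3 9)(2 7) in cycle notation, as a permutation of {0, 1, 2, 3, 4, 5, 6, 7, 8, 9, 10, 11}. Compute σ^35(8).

8

8 lies in the 5-cycle (1 10 8 3 9).
Powers repeat with period 5 on this cycle, and 35 mod 5 = 0, so σ^35(8) = σ^0(8).
So σ^35(8) = 8.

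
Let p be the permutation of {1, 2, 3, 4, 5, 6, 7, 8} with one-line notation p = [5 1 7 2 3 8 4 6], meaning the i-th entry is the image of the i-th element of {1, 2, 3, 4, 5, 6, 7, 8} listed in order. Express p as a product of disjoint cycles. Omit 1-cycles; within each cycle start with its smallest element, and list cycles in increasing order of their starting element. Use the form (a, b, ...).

Iterating p from 1 gives 1 → 5 → 3 → 7 → 4 → 2 → 1; that is the 6-cycle (1, 5, 3, 7, 4, 2).
Repeating from the next unused element and collecting all non-trivial cycles gives (1, 5, 3, 7, 4, 2)(6, 8).

(1, 5, 3, 7, 4, 2)(6, 8)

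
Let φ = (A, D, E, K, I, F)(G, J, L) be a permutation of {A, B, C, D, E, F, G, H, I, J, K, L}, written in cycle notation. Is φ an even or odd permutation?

The cycle lengths are 6, 3, 1, 1, 1.
A cycle is odd iff its length is even; φ has 1 even-length cycle, so sgn(φ) = (−1)^1 and φ is odd.

odd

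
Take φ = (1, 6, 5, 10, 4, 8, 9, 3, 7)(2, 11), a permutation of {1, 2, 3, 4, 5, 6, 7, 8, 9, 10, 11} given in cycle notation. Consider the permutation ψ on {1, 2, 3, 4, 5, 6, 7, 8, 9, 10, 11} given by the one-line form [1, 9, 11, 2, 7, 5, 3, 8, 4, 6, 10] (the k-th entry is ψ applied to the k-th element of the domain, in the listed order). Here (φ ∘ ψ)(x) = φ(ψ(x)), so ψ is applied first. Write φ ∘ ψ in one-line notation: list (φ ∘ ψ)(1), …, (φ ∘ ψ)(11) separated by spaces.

For each element, apply ψ then φ: 1 → 1 → 6; 2 → 9 → 3; 3 → 11 → 2; 4 → 2 → 11; 5 → 7 → 1; 6 → 5 → 10; 7 → 3 → 7; 8 → 8 → 9; 9 → 4 → 8; 10 → 6 → 5; 11 → 10 → 4.
So φ ∘ ψ in one-line form is 6 3 2 11 1 10 7 9 8 5 4.

6 3 2 11 1 10 7 9 8 5 4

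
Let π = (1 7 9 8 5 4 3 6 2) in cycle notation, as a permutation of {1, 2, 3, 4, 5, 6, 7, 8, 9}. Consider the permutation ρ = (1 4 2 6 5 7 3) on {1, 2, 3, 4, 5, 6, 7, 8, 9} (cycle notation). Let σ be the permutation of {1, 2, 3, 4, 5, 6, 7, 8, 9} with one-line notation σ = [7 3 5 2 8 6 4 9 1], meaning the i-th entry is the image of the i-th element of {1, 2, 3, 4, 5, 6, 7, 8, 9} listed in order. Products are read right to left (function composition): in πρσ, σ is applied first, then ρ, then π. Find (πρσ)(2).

Chase 2: σ(2) = 3; ρ(3) = 1; π(1) = 7. Hence (πρσ)(2) = 7.

7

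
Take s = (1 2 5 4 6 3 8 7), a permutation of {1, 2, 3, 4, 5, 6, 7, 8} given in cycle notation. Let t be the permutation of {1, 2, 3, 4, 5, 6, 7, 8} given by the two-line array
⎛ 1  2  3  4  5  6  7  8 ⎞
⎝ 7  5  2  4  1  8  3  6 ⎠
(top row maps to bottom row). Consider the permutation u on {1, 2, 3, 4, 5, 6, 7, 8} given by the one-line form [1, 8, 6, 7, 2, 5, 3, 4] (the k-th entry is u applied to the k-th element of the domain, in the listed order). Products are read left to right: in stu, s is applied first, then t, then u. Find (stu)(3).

5

Chase 3: s(3) = 8; t(8) = 6; u(6) = 5. Hence (stu)(3) = 5.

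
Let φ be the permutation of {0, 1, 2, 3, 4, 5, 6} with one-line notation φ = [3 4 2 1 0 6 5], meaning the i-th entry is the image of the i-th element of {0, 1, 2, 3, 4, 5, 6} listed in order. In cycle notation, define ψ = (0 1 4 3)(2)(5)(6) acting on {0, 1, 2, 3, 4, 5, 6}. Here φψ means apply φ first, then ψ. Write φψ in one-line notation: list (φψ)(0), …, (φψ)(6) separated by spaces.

For each element, apply φ then ψ: 0 → 3 → 0; 1 → 4 → 3; 2 → 2 → 2; 3 → 1 → 4; 4 → 0 → 1; 5 → 6 → 6; 6 → 5 → 5.
So φψ in one-line form is 0 3 2 4 1 6 5.

0 3 2 4 1 6 5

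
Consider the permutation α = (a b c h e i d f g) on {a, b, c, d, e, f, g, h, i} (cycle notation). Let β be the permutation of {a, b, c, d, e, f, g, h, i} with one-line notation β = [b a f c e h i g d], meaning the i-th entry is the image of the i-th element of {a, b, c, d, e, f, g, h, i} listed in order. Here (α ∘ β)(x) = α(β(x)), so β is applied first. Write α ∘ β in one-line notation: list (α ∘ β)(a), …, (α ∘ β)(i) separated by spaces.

For each element, apply β then α: a → b → c; b → a → b; c → f → g; d → c → h; e → e → i; f → h → e; g → i → d; h → g → a; i → d → f.
Collecting the images, α ∘ β = [c b g h i e d a f].

c b g h i e d a f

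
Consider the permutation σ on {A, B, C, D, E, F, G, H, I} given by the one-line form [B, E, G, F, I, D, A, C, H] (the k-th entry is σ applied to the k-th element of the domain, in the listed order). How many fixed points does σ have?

0

No element satisfies σ(x) = x, so there are 0 fixed points.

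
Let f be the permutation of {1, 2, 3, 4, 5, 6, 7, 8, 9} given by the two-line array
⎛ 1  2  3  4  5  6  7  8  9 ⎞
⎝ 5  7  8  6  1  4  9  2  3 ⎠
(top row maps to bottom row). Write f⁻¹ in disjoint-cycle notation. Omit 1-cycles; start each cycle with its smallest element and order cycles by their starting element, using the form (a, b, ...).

(1, 5)(2, 8, 3, 9, 7)(4, 6)

First write f in disjoint cycles: (1, 5)(2, 7, 9, 3, 8)(4, 6).
Reversing each cycle (and rotating so the smallest element leads) gives f⁻¹ = (1, 5)(2, 8, 3, 9, 7)(4, 6).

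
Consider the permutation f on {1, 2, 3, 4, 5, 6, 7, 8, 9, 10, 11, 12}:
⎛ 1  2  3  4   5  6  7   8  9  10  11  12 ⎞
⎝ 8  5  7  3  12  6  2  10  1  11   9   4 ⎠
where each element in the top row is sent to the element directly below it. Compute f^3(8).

Tracing 8 → 10 → … returns to 8 after 5 steps, so 8 lies in a 5-cycle (1 8 10 11 9).
Advancing 3 steps from 8: 8 → 10 → 11 → 9.

9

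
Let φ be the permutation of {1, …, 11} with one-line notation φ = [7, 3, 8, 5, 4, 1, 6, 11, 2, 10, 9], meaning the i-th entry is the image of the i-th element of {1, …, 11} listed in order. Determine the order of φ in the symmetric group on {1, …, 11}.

30

The disjoint-cycle form of φ has cycle lengths 5, 3, 2, 1.
The order of φ is the least common multiple of its cycle lengths: lcm(5, 3, 2) = 30.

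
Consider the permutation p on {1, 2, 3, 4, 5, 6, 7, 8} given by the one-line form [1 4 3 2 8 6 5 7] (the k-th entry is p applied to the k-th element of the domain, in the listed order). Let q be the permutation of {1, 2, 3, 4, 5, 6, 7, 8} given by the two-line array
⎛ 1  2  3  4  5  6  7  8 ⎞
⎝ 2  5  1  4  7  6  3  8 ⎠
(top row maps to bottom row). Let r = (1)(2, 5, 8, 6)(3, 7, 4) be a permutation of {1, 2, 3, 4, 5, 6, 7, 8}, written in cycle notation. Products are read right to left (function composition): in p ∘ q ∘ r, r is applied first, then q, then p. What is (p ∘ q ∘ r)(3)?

Apply the permutations in order: r(3) = 7, then q(7) = 3, then p(3) = 3. So (p ∘ q ∘ r)(3) = 3.

3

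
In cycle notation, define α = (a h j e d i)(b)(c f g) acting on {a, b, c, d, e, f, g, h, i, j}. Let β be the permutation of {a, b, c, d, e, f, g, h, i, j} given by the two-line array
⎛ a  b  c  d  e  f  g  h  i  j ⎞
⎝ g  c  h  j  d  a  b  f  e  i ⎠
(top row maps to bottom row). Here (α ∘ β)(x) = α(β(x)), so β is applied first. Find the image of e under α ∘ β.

i

First apply β: β(e) = d, then α(d) = i. Thus (α ∘ β)(e) = i.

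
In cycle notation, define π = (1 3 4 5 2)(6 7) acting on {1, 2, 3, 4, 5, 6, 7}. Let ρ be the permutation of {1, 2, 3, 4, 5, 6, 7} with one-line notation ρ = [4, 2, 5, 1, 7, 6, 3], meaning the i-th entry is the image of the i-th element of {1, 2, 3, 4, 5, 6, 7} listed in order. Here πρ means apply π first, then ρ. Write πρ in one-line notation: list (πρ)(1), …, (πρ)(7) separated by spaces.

5 4 1 7 2 3 6

Chase each element through π then ρ: 1 → 3 → 5; 2 → 1 → 4; 3 → 4 → 1; 4 → 5 → 7; 5 → 2 → 2; 6 → 7 → 3; 7 → 6 → 6.
Collecting the images, πρ = [5 4 1 7 2 3 6].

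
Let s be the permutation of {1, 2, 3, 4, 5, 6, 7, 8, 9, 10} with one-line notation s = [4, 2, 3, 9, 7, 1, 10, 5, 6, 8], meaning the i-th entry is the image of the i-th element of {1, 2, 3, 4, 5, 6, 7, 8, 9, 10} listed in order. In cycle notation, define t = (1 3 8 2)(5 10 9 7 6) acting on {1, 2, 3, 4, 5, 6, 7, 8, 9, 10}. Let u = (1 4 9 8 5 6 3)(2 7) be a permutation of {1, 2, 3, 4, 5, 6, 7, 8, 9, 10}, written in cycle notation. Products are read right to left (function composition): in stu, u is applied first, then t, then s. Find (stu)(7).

Apply the permutations in order: u(7) = 2, then t(2) = 1, then s(1) = 4. So (stu)(7) = 4.

4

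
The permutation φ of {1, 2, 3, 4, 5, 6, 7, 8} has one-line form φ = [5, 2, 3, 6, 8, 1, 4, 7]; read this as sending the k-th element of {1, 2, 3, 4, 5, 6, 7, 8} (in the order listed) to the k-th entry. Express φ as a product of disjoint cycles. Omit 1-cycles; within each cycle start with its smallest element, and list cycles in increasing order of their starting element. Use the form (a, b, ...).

Start at 1 and follow images: 1 → 5 → 8 → 7 → 4 → 6 → 1, giving the cycle (1, 5, 8, 7, 4, 6).
Continuing from each remaining unvisited element yields (1, 5, 8, 7, 4, 6).

(1, 5, 8, 7, 4, 6)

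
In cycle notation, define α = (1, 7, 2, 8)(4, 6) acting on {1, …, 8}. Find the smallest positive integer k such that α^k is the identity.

4

The cycle type of α is (4, 2, 1, 1).
The order is lcm(4, 2) = 4.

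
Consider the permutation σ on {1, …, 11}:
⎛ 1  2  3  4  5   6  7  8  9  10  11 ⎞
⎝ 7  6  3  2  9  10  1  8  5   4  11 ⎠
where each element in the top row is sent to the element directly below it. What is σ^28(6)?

6

Tracing 6 → 10 → … returns to 6 after 4 steps, so 6 lies in a 4-cycle (2, 6, 10, 4).
Since the cycle has length 4, σ^28 acts on it the same as σ^0 (28 mod 4 = 0).
So σ^28(6) = 6.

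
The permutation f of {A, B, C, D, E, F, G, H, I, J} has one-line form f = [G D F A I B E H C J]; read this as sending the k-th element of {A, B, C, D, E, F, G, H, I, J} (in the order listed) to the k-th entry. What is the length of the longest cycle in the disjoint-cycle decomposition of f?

Decomposing into disjoint cycles gives (A, G, E, I, C, F, B, D); the longest has length 8.

8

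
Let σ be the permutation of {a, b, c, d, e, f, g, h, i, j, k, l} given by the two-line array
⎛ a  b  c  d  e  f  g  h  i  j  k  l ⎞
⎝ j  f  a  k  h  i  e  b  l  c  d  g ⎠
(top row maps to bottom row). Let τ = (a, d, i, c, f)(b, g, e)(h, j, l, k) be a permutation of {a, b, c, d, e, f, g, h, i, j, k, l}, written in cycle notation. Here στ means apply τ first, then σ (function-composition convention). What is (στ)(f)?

τ(f) = a, then σ(a) = j; composing gives (στ)(f) = j.

j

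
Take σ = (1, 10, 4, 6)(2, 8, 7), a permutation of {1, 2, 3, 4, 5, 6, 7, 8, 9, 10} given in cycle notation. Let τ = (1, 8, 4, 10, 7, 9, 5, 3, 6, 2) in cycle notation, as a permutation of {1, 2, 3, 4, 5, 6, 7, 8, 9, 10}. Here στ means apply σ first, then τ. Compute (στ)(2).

(στ)(2) = τ(σ(2)). σ(2) = 8, then τ(8) = 4. So (στ)(2) = 4.

4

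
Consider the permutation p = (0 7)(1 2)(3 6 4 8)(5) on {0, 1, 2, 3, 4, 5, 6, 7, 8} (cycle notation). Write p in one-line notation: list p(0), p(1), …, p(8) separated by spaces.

Reading each image from the cycles: 0→7, 1→2, 2→1, 3→6, 4→8, 5→5, 6→4, 7→0, 8→3.
So the one-line form is 7 2 1 6 8 5 4 0 3.

7 2 1 6 8 5 4 0 3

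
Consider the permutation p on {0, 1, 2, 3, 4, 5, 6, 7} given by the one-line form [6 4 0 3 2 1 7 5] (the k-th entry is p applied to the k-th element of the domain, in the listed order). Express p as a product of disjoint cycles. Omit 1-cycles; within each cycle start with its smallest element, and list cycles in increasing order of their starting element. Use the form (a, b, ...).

(0, 6, 7, 5, 1, 4, 2)

Start at 0 and follow images: 0 → 6 → 7 → 5 → 1 → 4 → 2 → 0, giving the cycle (0, 6, 7, 5, 1, 4, 2).
Repeating from the next unused element and collecting all non-trivial cycles gives (0, 6, 7, 5, 1, 4, 2).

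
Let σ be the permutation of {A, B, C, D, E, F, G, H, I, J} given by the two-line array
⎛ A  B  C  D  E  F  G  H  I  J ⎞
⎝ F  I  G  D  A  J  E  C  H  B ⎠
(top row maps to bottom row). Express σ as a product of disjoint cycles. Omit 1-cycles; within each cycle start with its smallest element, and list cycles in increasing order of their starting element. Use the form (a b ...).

(A F J B I H C G E)

Iterating σ from A gives A → F → J → B → I → H → C → G → E → A; that is the 9-cycle (A F J B I H C G E).
Repeating from the next unused element and collecting all non-trivial cycles gives (A F J B I H C G E).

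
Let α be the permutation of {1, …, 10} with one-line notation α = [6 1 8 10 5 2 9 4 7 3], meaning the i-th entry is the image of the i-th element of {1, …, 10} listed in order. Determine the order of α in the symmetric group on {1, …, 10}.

Writing α as disjoint cycles, the cycle lengths are 4, 3, 2, 1.
Since disjoint cycles commute, ord(α) = lcm(4, 3, 2) = 12.

12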